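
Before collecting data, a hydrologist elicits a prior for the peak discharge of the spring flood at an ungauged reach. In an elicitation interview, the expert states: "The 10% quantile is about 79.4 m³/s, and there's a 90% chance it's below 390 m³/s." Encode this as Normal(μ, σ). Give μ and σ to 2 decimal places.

μ = 234.70, σ = 121.18

The p-quantile of Normal(μ,σ) is μ + z_p·σ, with z_{0.1} = -1.282 and z_{0.9} = 1.282.
Eliminate σ: μ = (z₂·x₁ − z₁·x₂)/(z₂ − z₁) = (1.282·79.4 − (-1.282)·390)/2.563 = 234.70.
Then σ = (x₂ − x₁)/(z₂ − z₁) = (390 − 79.4)/2.563 = 121.18.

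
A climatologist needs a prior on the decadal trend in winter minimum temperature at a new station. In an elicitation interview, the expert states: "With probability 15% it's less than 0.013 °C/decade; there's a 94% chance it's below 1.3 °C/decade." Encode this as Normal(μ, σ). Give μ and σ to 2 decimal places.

For Normal(μ,σ), the p-quantile is μ + z_p·σ. Here z_{0.15} = -1.036, z_{0.94} = 1.555.
So 0.013 = μ − 1.036σ and 1.3 = μ + 1.555σ.
Subtracting: σ = (1.3 − 0.013)/(1.555 − (-1.036)) = 0.50.
Then μ = 0.013 − (-1.036)·0.50 = 0.53.

μ = 0.53, σ = 0.50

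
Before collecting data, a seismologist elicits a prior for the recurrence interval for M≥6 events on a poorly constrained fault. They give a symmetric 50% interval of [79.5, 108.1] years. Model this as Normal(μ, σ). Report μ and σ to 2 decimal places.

A symmetric 50% interval runs μ ± z·σ with z = 0.6745.
Half-width = 14.3, so σ = 14.3/0.6745 = 21.20.
μ is the interval midpoint, 93.80.

μ = 93.80, σ = 21.20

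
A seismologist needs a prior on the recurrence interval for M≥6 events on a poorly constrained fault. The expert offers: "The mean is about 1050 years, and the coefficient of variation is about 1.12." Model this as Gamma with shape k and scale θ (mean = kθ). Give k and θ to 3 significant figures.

For Gamma(k, scale θ): mean = kθ, variance = kθ², so CV = 1/√k.
CV = 1.12, hence k = 1/CV² = 0.797.
Then θ = mean/k = 1050/0.797 = 1320.

k ≈ 0.797, θ ≈ 1320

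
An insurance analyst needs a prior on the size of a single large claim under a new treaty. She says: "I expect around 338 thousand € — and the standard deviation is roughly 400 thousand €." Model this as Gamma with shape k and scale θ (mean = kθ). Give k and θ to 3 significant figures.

For Gamma(k, scale θ): mean = kθ, variance = kθ², so CV = 1/√k.
CV = SD/mean = 400/338 = 1.183, hence k = 1/CV² = 0.714.
Then θ = mean/k = 338/0.714 = 473.

k ≈ 0.714, θ ≈ 473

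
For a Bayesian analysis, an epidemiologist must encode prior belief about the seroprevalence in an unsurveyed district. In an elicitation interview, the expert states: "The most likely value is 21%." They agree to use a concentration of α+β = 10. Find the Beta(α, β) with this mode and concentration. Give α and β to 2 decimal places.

For α,β > 1 the Beta mode is (α−1)/(α+β−2). With α+β = 10, the mode is (α−1)/8.
Set (α−1)/8 = 0.21 → α = 1 + 0.21·8 = 2.68.
β = 10 − α = 7.32.

α = 2.68, β = 7.32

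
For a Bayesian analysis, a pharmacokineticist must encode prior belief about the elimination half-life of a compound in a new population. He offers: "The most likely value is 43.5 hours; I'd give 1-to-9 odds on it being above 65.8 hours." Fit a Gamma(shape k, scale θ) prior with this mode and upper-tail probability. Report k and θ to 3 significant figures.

Gamma(k,θ) with k>1 has mode (k−1)θ, so θ = 43.5/(k−1).
Need P(X < 65.8) = 0.9 with θ tied to k this way. Start at k = 2, θ = 43.5: P(X<65.8) ≈ 0.446.
Too low — raise k to concentrate. Iterating converges to k ≈ 11.9.
Then θ = 43.5/(11.9−1) ≈ 4.

k ≈ 11.9, θ ≈ 4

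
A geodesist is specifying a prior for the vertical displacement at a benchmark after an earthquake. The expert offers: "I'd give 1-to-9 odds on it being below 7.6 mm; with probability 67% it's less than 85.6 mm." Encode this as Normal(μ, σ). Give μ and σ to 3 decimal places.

For Normal(μ,σ), the p-quantile is μ + z_p·σ. Here z_{0.1} = -1.282, z_{0.67} = 0.4399.
So 7.6 = μ − 1.282σ and 85.6 = μ + 0.4399σ.
Subtracting: σ = (85.6 − 7.6)/(0.4399 − (-1.282)) = 45.310.
Then μ = 7.6 − (-1.282)·45.310 = 65.667.

μ = 65.667, σ = 45.310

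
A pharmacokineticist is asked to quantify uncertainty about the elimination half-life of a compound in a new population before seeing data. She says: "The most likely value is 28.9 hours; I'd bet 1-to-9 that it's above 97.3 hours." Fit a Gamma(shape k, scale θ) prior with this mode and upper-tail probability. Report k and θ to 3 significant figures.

k ≈ 2.28, θ ≈ 22.7

Gamma(k,θ) with k>1 has mode (k−1)θ, so θ = 28.9/(k−1).
Need P(X < 97.3) = 0.9 with θ tied to k this way. Start at k = 2, θ = 28.9: P(X<97.3) ≈ 0.849.
Too low — raise k to concentrate. Iterating converges to k ≈ 2.28.
Then θ = 28.9/(2.28−1) ≈ 22.7.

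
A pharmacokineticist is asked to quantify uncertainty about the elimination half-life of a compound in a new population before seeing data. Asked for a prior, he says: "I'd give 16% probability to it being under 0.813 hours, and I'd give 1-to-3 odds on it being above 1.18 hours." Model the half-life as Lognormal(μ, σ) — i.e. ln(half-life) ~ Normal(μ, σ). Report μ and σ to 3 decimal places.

If T ~ Lognormal(μ,σ) then ln T ~ Normal(μ,σ), so the p-quantile of ln T is μ + z_p·σ.
ln(0.813) = -0.207 and ln(1.18) = 0.1655; z_{0.16} = -0.9945, z_{0.75} = 0.6745.
σ = (0.1655 − -0.207)/(0.6745 − (-0.9945)) = 0.223.
μ = -0.207 − (-0.9945)·0.223 = 0.015.

μ ≈ 0.015, σ ≈ 0.223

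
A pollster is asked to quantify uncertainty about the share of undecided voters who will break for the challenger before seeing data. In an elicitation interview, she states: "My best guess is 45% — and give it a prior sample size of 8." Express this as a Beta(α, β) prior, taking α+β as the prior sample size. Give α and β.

Under the effective-sample-size interpretation, Beta(α, β) has prior mean α/(α+β) and prior sample size α+β.
So α+β = 8 and α/(α+β) = 0.45, giving α = 0.45·8 = 3.6 and β = 8 − 3.6 = 4.4.

α = 3.6, β = 4.4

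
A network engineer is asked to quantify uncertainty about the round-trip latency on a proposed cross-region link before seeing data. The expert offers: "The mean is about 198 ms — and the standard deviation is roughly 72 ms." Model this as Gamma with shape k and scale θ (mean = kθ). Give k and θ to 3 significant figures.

For Gamma(k, scale θ): mean = kθ, variance = kθ², so CV = 1/√k.
CV = SD/mean = 72/198 = 0.3636, hence k = 1/CV² = 7.56.
Then θ = mean/k = 198/7.56 = 26.2.

k ≈ 7.56, θ ≈ 26.2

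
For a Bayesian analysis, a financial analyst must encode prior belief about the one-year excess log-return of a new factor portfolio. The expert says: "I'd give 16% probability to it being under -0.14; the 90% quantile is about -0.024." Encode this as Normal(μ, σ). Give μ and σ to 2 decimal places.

μ = -0.09, σ = 0.05

The p-quantile of Normal(μ,σ) is μ + z_p·σ, with z_{0.16} = -0.9945 and z_{0.9} = 1.282.
Eliminate σ: μ = (z₂·x₁ − z₁·x₂)/(z₂ − z₁) = (1.282·-0.14 − (-0.9945)·-0.024)/2.276 = -0.09.
Then σ = (x₂ − x₁)/(z₂ − z₁) = (-0.024 − -0.14)/2.276 = 0.05.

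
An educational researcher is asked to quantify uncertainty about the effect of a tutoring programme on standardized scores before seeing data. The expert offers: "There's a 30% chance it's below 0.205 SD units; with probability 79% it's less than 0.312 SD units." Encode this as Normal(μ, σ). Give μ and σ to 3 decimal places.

For Normal(μ,σ), the p-quantile is μ + z_p·σ. Here z_{0.3} = -0.5244, z_{0.79} = 0.8064.
So 0.205 = μ − 0.5244σ and 0.312 = μ + 0.8064σ.
Subtracting: σ = (0.312 − 0.205)/(0.8064 − (-0.5244)) = 0.080.
Then μ = 0.205 − (-0.5244)·0.080 = 0.247.

μ = 0.247, σ = 0.080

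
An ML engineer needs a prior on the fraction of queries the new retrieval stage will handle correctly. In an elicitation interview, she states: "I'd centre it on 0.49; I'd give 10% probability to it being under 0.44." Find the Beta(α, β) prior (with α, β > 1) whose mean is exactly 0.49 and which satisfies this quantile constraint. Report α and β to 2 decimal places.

With mean 0.49 fixed, write α = 0.49s, β = 0.51s where s = α+β.
Need P(θ < 0.44) = 0.1 under Beta(0.49s, 0.51s). Normal approximation: (q−m)/√(m(1−m)/s) ≈ z_{0.1} = -1.28, so s ≈ 0.49·0.51·(-1.28)²/(0.44−0.49)² = 164.2.
At s = 164.2: P(θ<0.44) ≈ 0.100. Adjusting to match 0.1 gives s ≈ 163.67.
So α = 0.49·163.67 ≈ 80.20, β = 0.51·163.67 ≈ 83.47.

α ≈ 80.20, β ≈ 83.47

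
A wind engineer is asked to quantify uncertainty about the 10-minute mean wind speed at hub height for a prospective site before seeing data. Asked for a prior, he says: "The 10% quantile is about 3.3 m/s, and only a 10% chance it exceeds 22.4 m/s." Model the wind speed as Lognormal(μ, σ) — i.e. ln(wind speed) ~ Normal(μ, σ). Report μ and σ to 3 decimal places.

μ ≈ 2.151, σ ≈ 0.747

If T ~ Lognormal(μ,σ) then ln T ~ Normal(μ,σ), so the p-quantile of ln T is μ + z_p·σ.
ln(3.3) = 1.194 and ln(22.4) = 3.109; z_{0.1} = -1.282, z_{0.9} = 1.282.
σ = (3.109 − 1.194)/(1.282 − (-1.282)) = 0.747.
μ = 1.194 − (-1.282)·0.747 = 2.151.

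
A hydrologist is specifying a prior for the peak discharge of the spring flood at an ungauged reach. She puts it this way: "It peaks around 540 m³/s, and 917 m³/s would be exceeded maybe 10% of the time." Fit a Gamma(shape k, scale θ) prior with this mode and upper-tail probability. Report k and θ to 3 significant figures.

k ≈ 7.75, θ ≈ 80

Gamma(k,θ) with k>1 has mode (k−1)θ, so θ = 540/(k−1).
Need P(X < 917) = 0.9 with θ tied to k this way. Start at k = 2, θ = 540: P(X<917) ≈ 0.506.
Too low — raise k to concentrate. Iterating converges to k ≈ 7.75.
Then θ = 540/(7.75−1) ≈ 80.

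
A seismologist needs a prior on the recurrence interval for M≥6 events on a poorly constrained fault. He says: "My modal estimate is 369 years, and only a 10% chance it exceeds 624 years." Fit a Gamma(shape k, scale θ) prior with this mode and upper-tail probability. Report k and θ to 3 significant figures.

Gamma(k,θ) with k>1 has mode (k−1)θ, so θ = 369/(k−1).
Need P(X < 624) = 0.9 with θ tied to k this way. Start at k = 2, θ = 369: P(X<624) ≈ 0.504.
Too low — raise k to concentrate. Iterating converges to k ≈ 7.86.
Then θ = 369/(7.86−1) ≈ 53.8.

k ≈ 7.86, θ ≈ 53.8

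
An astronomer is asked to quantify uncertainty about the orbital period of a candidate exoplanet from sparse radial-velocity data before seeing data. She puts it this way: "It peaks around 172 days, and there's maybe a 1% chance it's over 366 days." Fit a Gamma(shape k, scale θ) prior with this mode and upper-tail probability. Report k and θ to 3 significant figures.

Gamma(k,θ) with k>1 has mode (k−1)θ, so θ = 172/(k−1).
Need P(X < 366) = 0.99 with θ tied to k this way. Start at k = 2, θ = 172: P(X<366) ≈ 0.628.
Too low — raise k to concentrate. Iterating converges to k ≈ 9.51.
Then θ = 172/(9.51−1) ≈ 20.2.

k ≈ 9.51, θ ≈ 20.2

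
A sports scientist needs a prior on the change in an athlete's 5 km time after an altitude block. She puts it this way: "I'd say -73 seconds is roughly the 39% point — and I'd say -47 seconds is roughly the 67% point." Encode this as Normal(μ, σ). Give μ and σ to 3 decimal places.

μ = -62.903, σ = 36.150

For Normal(μ,σ), the p-quantile is μ + z_p·σ. Here z_{0.39} = -0.2793, z_{0.67} = 0.4399.
So -73 = μ − 0.2793σ and -47 = μ + 0.4399σ.
Subtracting: σ = (-47 − -73)/(0.4399 − (-0.2793)) = 36.150.
Then μ = -73 − (-0.2793)·36.150 = -62.903.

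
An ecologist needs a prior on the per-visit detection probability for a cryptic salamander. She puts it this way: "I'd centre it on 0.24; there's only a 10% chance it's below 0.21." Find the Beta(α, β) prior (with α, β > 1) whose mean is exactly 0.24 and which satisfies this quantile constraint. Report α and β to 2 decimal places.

α ≈ 77.90, β ≈ 246.68

With mean 0.24 fixed, write α = 0.24s, β = 0.76s where s = α+β.
Need P(θ < 0.21) = 0.1 under Beta(0.24s, 0.76s). Normal approximation: (q−m)/√(m(1−m)/s) ≈ z_{0.1} = -1.28, so s ≈ 0.24·0.76·(-1.28)²/(0.21−0.24)² = 332.9.
At s = 332.9: P(θ<0.21) ≈ 0.097. Adjusting to match 0.1 gives s ≈ 324.57.
So α = 0.24·324.57 ≈ 77.90, β = 0.76·324.57 ≈ 246.68.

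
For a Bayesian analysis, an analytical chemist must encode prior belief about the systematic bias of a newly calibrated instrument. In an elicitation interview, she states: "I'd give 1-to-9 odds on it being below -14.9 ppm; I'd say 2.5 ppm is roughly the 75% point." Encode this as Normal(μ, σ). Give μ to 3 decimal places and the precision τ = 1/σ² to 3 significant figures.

The p-quantile of Normal(μ,σ) is μ + z_p·σ, with z_{0.1} = -1.282 and z_{0.75} = 0.6745.
Eliminate σ: μ = (z₂·x₁ − z₁·x₂)/(z₂ − z₁) = (0.6745·-14.9 − (-1.282)·2.5)/1.956 = -3.500.
Then σ = (x₂ − x₁)/(z₂ − z₁) = (2.5 − -14.9)/1.956 = 8.896.
Precision τ = 1/σ² = 1/8.896² = 0.0126.

μ = -3.500, τ = 0.0126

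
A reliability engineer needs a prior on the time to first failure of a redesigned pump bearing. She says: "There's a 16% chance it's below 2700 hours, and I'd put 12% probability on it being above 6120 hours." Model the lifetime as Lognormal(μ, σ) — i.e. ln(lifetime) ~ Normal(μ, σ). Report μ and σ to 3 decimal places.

μ ≈ 8.276, σ ≈ 0.377

If T ~ Lognormal(μ,σ) then ln T ~ Normal(μ,σ), so the p-quantile of ln T is μ + z_p·σ.
ln(2700) = 7.901 and ln(6120) = 8.719; z_{0.16} = -0.9945, z_{0.88} = 1.175.
σ = (8.719 − 7.901)/(1.175 − (-0.9945)) = 0.377.
μ = 7.901 − (-0.9945)·0.377 = 8.276.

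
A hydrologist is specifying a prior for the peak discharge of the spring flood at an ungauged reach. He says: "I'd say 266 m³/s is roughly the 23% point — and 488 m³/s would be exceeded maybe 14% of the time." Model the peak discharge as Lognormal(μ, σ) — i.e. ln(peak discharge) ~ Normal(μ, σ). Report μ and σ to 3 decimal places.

μ ≈ 5.830, σ ≈ 0.334

If T ~ Lognormal(μ,σ) then ln T ~ Normal(μ,σ), so the p-quantile of ln T is μ + z_p·σ.
ln(266) = 5.583 and ln(488) = 6.19; z_{0.23} = -0.7388, z_{0.86} = 1.08.
σ = (6.19 − 5.583)/(1.08 − (-0.7388)) = 0.334.
μ = 5.583 − (-0.7388)·0.334 = 5.830.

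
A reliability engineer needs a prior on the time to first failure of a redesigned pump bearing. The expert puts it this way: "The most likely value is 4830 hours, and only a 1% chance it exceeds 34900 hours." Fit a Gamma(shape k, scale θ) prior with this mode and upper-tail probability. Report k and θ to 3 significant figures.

k ≈ 1.89, θ ≈ 5430

Gamma(k,θ) with k>1 has mode (k−1)θ, so θ = 4830/(k−1).
Need P(X < 34900) = 0.99 with θ tied to k this way. Start at k = 2, θ = 4830: P(X<34900) ≈ 0.994.
Too high — lower k to spread out. Iterating converges to k ≈ 1.89.
Then θ = 4830/(1.89−1) ≈ 5430.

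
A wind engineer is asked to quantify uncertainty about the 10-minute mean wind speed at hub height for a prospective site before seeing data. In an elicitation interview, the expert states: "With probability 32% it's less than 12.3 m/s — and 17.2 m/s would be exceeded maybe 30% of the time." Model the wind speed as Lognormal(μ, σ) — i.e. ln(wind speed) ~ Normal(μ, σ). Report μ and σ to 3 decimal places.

If T ~ Lognormal(μ,σ) then ln T ~ Normal(μ,σ), so the p-quantile of ln T is μ + z_p·σ.
ln(12.3) = 2.51 and ln(17.2) = 2.845; z_{0.32} = -0.4677, z_{0.7} = 0.5244.
σ = (2.845 − 2.51)/(0.5244 − (-0.4677)) = 0.338.
μ = 2.51 − (-0.4677)·0.338 = 2.668.

μ ≈ 2.668, σ ≈ 0.338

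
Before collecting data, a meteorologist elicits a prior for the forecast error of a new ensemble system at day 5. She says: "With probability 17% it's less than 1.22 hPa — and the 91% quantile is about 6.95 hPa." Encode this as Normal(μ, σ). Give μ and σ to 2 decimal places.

μ = 3.60, σ = 2.50

The p-quantile of Normal(μ,σ) is μ + z_p·σ, with z_{0.17} = -0.9542 and z_{0.91} = 1.341.
Eliminate σ: μ = (z₂·x₁ − z₁·x₂)/(z₂ − z₁) = (1.341·1.22 − (-0.9542)·6.95)/2.295 = 3.60.
Then σ = (x₂ − x₁)/(z₂ − z₁) = (6.95 − 1.22)/2.295 = 2.50.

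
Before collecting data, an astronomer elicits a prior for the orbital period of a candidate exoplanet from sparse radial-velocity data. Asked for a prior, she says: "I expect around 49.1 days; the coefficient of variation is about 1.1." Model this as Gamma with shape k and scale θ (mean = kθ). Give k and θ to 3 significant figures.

k ≈ 0.826, θ ≈ 59.4

For Gamma(k, scale θ): mean = kθ, variance = kθ², so CV = 1/√k.
CV = 1.1, hence k = 1/CV² = 0.826.
Then θ = mean/k = 49.1/0.826 = 59.4.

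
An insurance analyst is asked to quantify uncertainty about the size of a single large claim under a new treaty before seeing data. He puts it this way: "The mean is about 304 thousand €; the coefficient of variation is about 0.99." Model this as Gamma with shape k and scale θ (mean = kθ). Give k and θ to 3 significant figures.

For Gamma(k, scale θ): mean = kθ, variance = kθ², so CV = 1/√k.
CV = 0.99, hence k = 1/CV² = 1.02.
Then θ = mean/k = 304/1.02 = 298.

k ≈ 1.02, θ ≈ 298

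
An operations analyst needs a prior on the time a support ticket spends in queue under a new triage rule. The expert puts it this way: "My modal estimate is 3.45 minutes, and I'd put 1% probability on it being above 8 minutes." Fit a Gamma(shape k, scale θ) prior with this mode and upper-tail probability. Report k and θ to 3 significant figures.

k ≈ 7.74, θ ≈ 0.512

Gamma(k,θ) with k>1 has mode (k−1)θ, so θ = 3.45/(k−1).
Need P(X < 8) = 0.99 with θ tied to k this way. Start at k = 2, θ = 3.45: P(X<8) ≈ 0.673.
Too low — raise k to concentrate. Iterating converges to k ≈ 7.74.
Then θ = 3.45/(7.74−1) ≈ 0.512.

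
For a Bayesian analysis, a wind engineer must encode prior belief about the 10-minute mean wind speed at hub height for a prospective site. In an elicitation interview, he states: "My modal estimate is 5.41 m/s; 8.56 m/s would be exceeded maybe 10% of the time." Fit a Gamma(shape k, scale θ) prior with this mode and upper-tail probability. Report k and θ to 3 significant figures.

Gamma(k,θ) with k>1 has mode (k−1)θ, so θ = 5.41/(k−1).
Need P(X < 8.56) = 0.9 with θ tied to k this way. Start at k = 2, θ = 5.41: P(X<8.56) ≈ 0.469.
Too low — raise k to concentrate. Iterating converges to k ≈ 9.91.
Then θ = 5.41/(9.91−1) ≈ 0.607.

k ≈ 9.91, θ ≈ 0.607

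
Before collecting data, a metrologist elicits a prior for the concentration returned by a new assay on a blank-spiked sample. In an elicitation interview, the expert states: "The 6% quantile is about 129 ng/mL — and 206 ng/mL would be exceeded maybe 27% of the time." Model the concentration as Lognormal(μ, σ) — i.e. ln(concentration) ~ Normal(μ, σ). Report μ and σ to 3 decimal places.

μ ≈ 5.196, σ ≈ 0.216

If T ~ Lognormal(μ,σ) then ln T ~ Normal(μ,σ), so the p-quantile of ln T is μ + z_p·σ.
ln(129) = 4.86 and ln(206) = 5.328; z_{0.06} = -1.555, z_{0.73} = 0.6128.
σ = (5.328 − 4.86)/(0.6128 − (-1.555)) = 0.216.
μ = 4.86 − (-1.555)·0.216 = 5.196.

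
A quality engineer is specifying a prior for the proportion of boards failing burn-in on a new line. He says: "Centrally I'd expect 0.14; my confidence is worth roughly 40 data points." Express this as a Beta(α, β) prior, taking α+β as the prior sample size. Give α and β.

α = 5.6, β = 34.4

Under the effective-sample-size interpretation, Beta(α, β) has prior mean α/(α+β) and prior sample size α+β.
So α+β = 40 and α/(α+β) = 0.14, giving α = 0.14·40 = 5.6 and β = 40 − 5.6 = 34.4.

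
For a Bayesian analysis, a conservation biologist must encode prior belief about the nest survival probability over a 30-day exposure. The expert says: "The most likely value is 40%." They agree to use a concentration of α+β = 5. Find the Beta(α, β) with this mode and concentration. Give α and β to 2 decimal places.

α = 2.20, β = 2.80

For α,β > 1 the Beta mode is (α−1)/(α+β−2). With α+β = 5, the mode is (α−1)/3.
Set (α−1)/3 = 0.4 → α = 1 + 0.4·3 = 2.20.
β = 5 − α = 2.80.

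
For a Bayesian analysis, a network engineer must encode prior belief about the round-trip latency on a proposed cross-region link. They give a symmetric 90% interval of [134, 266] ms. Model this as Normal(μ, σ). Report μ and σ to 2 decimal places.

μ = 200.00, σ = 40.13

A symmetric 90% interval runs μ ± z·σ with z = 1.645.
Half-width = 66, so σ = 66/1.645 = 40.13.
μ is the interval midpoint, 200.00.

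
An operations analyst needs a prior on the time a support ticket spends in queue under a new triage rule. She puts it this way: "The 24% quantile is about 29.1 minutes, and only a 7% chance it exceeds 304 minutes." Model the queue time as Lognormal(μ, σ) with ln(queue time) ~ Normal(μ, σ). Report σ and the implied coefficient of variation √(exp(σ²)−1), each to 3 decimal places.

If T ~ Lognormal(μ,σ) then ln T ~ Normal(μ,σ), so the p-quantile of ln T is μ + z_p·σ.
ln(29.1) = 3.371 and ln(304) = 5.717; z_{0.24} = -0.7063, z_{0.93} = 1.476.
σ = (5.717 − 3.371)/(1.476 − (-0.7063)) = 1.075.
μ = 3.371 − (-0.7063)·1.075 = 4.130.
CV = √(exp(σ²)−1) = √(exp(1.1562)−1) = 1.476.

σ ≈ 1.075, CV ≈ 1.476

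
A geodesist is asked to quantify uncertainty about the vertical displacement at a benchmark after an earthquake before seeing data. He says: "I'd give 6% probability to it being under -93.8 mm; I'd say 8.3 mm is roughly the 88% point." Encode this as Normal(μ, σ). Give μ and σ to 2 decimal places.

μ = -35.65, σ = 37.40

The p-quantile of Normal(μ,σ) is μ + z_p·σ, with z_{0.06} = -1.555 and z_{0.88} = 1.175.
Eliminate σ: μ = (z₂·x₁ − z₁·x₂)/(z₂ − z₁) = (1.175·-93.8 − (-1.555)·8.3)/2.73 = -35.65.
Then σ = (x₂ − x₁)/(z₂ − z₁) = (8.3 − -93.8)/2.73 = 37.40.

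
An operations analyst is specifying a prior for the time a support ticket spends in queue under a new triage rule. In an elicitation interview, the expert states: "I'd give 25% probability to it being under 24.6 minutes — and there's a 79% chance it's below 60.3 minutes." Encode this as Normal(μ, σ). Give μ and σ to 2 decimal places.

For Normal(μ,σ), the p-quantile is μ + z_p·σ. Here z_{0.25} = -0.6745, z_{0.79} = 0.8064.
So 24.6 = μ − 0.6745σ and 60.3 = μ + 0.8064σ.
Subtracting: σ = (60.3 − 24.6)/(0.8064 − (-0.6745)) = 24.11.
Then μ = 24.6 − (-0.6745)·24.11 = 40.86.

μ = 40.86, σ = 24.11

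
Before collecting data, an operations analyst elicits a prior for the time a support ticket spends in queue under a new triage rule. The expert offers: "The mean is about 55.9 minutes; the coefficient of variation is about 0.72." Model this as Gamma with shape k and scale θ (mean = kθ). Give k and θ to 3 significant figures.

k ≈ 1.93, θ ≈ 29

For Gamma(k, scale θ): mean = kθ, variance = kθ², so CV = 1/√k.
CV = 0.72, hence k = 1/CV² = 1.93.
Then θ = mean/k = 55.9/1.93 = 29.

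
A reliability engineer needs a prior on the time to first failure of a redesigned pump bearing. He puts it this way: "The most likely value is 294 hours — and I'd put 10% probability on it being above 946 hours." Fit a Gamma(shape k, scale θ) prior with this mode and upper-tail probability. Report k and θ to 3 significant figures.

Gamma(k,θ) with k>1 has mode (k−1)θ, so θ = 294/(k−1).
Need P(X < 946) = 0.9 with θ tied to k this way. Start at k = 2, θ = 294: P(X<946) ≈ 0.831.
Too low — raise k to concentrate. Iterating converges to k ≈ 2.38.
Then θ = 294/(2.38−1) ≈ 213.

k ≈ 2.38, θ ≈ 213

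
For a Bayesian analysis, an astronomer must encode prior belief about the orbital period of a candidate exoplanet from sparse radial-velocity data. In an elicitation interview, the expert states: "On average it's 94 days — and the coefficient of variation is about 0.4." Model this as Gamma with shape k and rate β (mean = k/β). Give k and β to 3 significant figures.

k ≈ 6.25, β ≈ 0.0665

For Gamma(k, rate β): mean = k/β, variance = k/β², so CV = 1/√k.
CV = 0.4, hence k = 1/CV² = 6.25.
Then β = k/mean = 6.25/94 = 0.0665.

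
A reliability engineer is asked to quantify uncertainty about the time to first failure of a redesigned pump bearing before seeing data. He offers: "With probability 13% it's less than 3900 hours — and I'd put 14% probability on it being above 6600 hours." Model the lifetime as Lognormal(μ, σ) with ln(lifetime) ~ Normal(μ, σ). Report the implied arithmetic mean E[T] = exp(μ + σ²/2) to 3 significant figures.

E[T] ≈ 5250 hours

If T ~ Lognormal(μ,σ) then ln T ~ Normal(μ,σ), so the p-quantile of ln T is μ + z_p·σ.
ln(3900) = 8.269 and ln(6600) = 8.795; z_{0.13} = -1.126, z_{0.86} = 1.08.
σ = (8.795 − 8.269)/(1.08 − (-1.126)) = 0.238.
μ = 8.269 − (-1.126)·0.238 = 8.537.
E[T] = exp(μ + σ²/2) = exp(8.537 + 0.0284) = 5250 hours.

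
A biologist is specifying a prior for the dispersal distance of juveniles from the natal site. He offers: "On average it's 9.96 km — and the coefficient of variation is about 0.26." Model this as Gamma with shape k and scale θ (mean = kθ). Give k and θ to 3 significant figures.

For Gamma(k, scale θ): mean = kθ, variance = kθ², so CV = 1/√k.
CV = 0.26, hence k = 1/CV² = 14.8.
Then θ = mean/k = 9.96/14.8 = 0.673.

k ≈ 14.8, θ ≈ 0.673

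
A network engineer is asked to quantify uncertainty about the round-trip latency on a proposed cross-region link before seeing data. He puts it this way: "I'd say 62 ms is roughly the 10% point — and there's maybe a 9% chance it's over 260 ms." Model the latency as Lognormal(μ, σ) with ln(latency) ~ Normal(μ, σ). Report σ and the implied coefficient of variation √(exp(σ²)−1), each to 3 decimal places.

σ ≈ 0.547, CV ≈ 0.590

If T ~ Lognormal(μ,σ) then ln T ~ Normal(μ,σ), so the p-quantile of ln T is μ + z_p·σ.
ln(62) = 4.127 and ln(260) = 5.561; z_{0.1} = -1.282, z_{0.91} = 1.341.
σ = (5.561 − 4.127)/(1.341 − (-1.282)) = 0.547.
μ = 4.127 − (-1.282)·0.547 = 4.828.
CV = √(exp(σ²)−1) = √(exp(0.2989)−1) = 0.590.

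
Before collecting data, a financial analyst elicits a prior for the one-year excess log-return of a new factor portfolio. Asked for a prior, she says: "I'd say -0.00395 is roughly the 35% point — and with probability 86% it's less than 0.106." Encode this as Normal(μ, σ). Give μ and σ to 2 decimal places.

For Normal(μ,σ), the p-quantile is μ + z_p·σ. Here z_{0.35} = -0.3853, z_{0.86} = 1.08.
So -0.00395 = μ − 0.3853σ and 0.106 = μ + 1.08σ.
Subtracting: σ = (0.106 − -0.00395)/(1.08 − (-0.3853)) = 0.08.
Then μ = -0.00395 − (-0.3853)·0.08 = 0.02.

μ = 0.02, σ = 0.08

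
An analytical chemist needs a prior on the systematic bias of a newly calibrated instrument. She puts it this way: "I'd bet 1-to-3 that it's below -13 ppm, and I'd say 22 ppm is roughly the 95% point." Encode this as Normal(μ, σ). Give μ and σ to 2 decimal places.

μ = -2.82, σ = 15.09

For Normal(μ,σ), the p-quantile is μ + z_p·σ. Here z_{0.25} = -0.6745, z_{0.95} = 1.645.
So -13 = μ − 0.6745σ and 22 = μ + 1.645σ.
Subtracting: σ = (22 − -13)/(1.645 − (-0.6745)) = 15.09.
Then μ = -13 − (-0.6745)·15.09 = -2.82.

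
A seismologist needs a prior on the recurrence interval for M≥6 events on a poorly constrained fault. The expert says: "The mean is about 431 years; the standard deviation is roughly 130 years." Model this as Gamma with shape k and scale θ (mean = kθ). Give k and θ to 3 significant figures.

k ≈ 11, θ ≈ 39.2

For Gamma(k, scale θ): mean = kθ, variance = kθ², so CV = 1/√k.
CV = SD/mean = 130/431 = 0.3016, hence k = 1/CV² = 11.
Then θ = mean/k = 431/11 = 39.2.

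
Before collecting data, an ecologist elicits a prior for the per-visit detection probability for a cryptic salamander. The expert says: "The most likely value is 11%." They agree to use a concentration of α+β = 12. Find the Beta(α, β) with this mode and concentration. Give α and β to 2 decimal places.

For α,β > 1 the Beta mode is (α−1)/(α+β−2). With α+β = 12, the mode is (α−1)/10.
Set (α−1)/10 = 0.11 → α = 1 + 0.11·10 = 2.10.
β = 12 − α = 9.90.

α = 2.10, β = 9.90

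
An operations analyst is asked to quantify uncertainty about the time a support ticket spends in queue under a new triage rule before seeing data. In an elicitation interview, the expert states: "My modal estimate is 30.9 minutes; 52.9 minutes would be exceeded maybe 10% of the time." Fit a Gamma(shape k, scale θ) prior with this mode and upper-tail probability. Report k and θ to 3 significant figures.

k ≈ 7.55, θ ≈ 4.71

Gamma(k,θ) with k>1 has mode (k−1)θ, so θ = 30.9/(k−1).
Need P(X < 52.9) = 0.9 with θ tied to k this way. Start at k = 2, θ = 30.9: P(X<52.9) ≈ 0.510.
Too low — raise k to concentrate. Iterating converges to k ≈ 7.55.
Then θ = 30.9/(7.55−1) ≈ 4.71.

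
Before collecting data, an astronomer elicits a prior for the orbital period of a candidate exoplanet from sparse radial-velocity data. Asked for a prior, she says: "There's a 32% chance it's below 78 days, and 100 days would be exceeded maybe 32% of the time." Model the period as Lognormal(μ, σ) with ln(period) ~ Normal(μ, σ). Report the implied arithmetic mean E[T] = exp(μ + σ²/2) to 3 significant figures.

E[T] ≈ 91.5 days

If T ~ Lognormal(μ,σ) then ln T ~ Normal(μ,σ), so the p-quantile of ln T is μ + z_p·σ.
ln(78) = 4.357 and ln(100) = 4.605; z_{0.32} = -0.4677, z_{0.68} = 0.4677.
σ = (4.605 − 4.357)/(0.4677 − (-0.4677)) = 0.266.
μ = 4.357 − (-0.4677)·0.266 = 4.481.
E[T] = exp(μ + σ²/2) = exp(4.481 + 0.0353) = 91.5 days.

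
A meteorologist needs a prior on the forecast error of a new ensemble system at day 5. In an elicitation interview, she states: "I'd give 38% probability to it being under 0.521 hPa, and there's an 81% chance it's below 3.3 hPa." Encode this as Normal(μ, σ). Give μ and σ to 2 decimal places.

For Normal(μ,σ), the p-quantile is μ + z_p·σ. Here z_{0.38} = -0.3055, z_{0.81} = 0.8779.
So 0.521 = μ − 0.3055σ and 3.3 = μ + 0.8779σ.
Subtracting: σ = (3.3 − 0.521)/(0.8779 − (-0.3055)) = 2.35.
Then μ = 0.521 − (-0.3055)·2.35 = 1.24.

μ = 1.24, σ = 2.35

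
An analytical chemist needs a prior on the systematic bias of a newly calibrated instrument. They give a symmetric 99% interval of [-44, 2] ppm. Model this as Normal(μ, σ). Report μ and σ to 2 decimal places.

μ = -21.00, σ = 8.93

A symmetric 99% interval runs μ ± z·σ with z = 2.576.
Half-width = 23, so σ = 23/2.576 = 8.93.
μ is the interval midpoint, -21.00.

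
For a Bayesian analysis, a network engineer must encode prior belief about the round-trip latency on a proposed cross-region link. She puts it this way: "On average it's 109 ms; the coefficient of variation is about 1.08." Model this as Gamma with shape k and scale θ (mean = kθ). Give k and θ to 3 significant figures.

For Gamma(k, scale θ): mean = kθ, variance = kθ², so CV = 1/√k.
CV = 1.08, hence k = 1/CV² = 0.857.
Then θ = mean/k = 109/0.857 = 127.

k ≈ 0.857, θ ≈ 127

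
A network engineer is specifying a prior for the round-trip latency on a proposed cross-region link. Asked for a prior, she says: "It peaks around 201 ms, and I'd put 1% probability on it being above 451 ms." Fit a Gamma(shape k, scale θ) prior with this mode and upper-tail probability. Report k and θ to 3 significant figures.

Gamma(k,θ) with k>1 has mode (k−1)θ, so θ = 201/(k−1).
Need P(X < 451) = 0.99 with θ tied to k this way. Start at k = 2, θ = 201: P(X<451) ≈ 0.656.
Too low — raise k to concentrate. Iterating converges to k ≈ 8.35.
Then θ = 201/(8.35−1) ≈ 27.3.

k ≈ 8.35, θ ≈ 27.3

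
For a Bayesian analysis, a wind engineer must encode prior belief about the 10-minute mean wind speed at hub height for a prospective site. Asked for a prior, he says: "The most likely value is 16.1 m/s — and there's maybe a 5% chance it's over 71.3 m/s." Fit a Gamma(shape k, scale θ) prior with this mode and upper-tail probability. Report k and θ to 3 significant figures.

k ≈ 2.11, θ ≈ 14.5

Gamma(k,θ) with k>1 has mode (k−1)θ, so θ = 16.1/(k−1).
Need P(X < 71.3) = 0.95 with θ tied to k this way. Start at k = 2, θ = 16.1: P(X<71.3) ≈ 0.935.
Too low — raise k to concentrate. Iterating converges to k ≈ 2.11.
Then θ = 16.1/(2.11−1) ≈ 14.5.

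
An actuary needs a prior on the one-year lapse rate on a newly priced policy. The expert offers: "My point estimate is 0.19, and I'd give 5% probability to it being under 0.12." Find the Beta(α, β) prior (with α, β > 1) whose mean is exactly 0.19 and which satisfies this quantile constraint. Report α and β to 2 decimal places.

α ≈ 13.84, β ≈ 58.99

With mean 0.19 fixed, write α = 0.19s, β = 0.81s where s = α+β.
Need P(θ < 0.12) = 0.05 under Beta(0.19s, 0.81s). Normal approximation: (q−m)/√(m(1−m)/s) ≈ z_{0.05} = -1.64, so s ≈ 0.19·0.81·(-1.64)²/(0.12−0.19)² = 85.0.
At s = 85.0: P(θ<0.12) ≈ 0.037. Adjusting to match 0.05 gives s ≈ 72.82.
So α = 0.19·72.82 ≈ 13.84, β = 0.81·72.82 ≈ 58.99.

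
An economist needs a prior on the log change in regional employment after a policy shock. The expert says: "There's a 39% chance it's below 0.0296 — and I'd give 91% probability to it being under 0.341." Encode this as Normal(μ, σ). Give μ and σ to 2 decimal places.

For Normal(μ,σ), the p-quantile is μ + z_p·σ. Here z_{0.39} = -0.2793, z_{0.91} = 1.341.
So 0.0296 = μ − 0.2793σ and 0.341 = μ + 1.341σ.
Subtracting: σ = (0.341 − 0.0296)/(1.341 − (-0.2793)) = 0.19.
Then μ = 0.0296 − (-0.2793)·0.19 = 0.08.

μ = 0.08, σ = 0.19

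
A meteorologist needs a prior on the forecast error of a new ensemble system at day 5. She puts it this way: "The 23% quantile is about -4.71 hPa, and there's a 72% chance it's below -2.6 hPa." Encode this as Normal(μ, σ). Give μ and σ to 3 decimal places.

μ = -3.530, σ = 1.596

The p-quantile of Normal(μ,σ) is μ + z_p·σ, with z_{0.23} = -0.7388 and z_{0.72} = 0.5828.
Eliminate σ: μ = (z₂·x₁ − z₁·x₂)/(z₂ − z₁) = (0.5828·-4.71 − (-0.7388)·-2.6)/1.322 = -3.530.
Then σ = (x₂ − x₁)/(z₂ − z₁) = (-2.6 − -4.71)/1.322 = 1.596.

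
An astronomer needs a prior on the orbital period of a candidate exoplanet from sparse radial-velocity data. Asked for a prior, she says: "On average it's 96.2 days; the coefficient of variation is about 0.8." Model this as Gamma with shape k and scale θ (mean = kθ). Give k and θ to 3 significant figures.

k ≈ 1.56, θ ≈ 61.6

For Gamma(k, scale θ): mean = kθ, variance = kθ², so CV = 1/√k.
CV = 0.8, hence k = 1/CV² = 1.56.
Then θ = mean/k = 96.2/1.56 = 61.6.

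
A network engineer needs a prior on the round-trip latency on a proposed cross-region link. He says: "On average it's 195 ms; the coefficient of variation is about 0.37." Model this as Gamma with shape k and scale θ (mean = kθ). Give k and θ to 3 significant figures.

k ≈ 7.3, θ ≈ 26.7

For Gamma(k, scale θ): mean = kθ, variance = kθ², so CV = 1/√k.
CV = 0.37, hence k = 1/CV² = 7.3.
Then θ = mean/k = 195/7.3 = 26.7.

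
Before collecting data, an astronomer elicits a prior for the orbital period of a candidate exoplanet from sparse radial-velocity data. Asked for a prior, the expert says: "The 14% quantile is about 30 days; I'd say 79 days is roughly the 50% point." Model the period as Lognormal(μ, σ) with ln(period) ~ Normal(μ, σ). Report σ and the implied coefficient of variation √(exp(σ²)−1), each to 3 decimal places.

σ ≈ 0.896, CV ≈ 1.110

If T ~ Lognormal(μ,σ) then ln T ~ Normal(μ,σ), so the p-quantile of ln T is μ + z_p·σ.
ln(30) = 3.401 and ln(79) = 4.369; z_{0.14} = -1.08, z_{0.5} = 0.
σ = (4.369 − 3.401)/(0 − (-1.08)) = 0.896.
μ = 3.401 − (-1.08)·0.896 = 4.369.
CV = √(exp(σ²)−1) = √(exp(0.8033)−1) = 1.110.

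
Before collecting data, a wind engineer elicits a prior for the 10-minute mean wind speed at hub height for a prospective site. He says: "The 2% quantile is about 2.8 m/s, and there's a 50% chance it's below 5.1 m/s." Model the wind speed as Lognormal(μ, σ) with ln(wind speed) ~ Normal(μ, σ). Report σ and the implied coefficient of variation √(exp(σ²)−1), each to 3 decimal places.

σ ≈ 0.292, CV ≈ 0.298

If T ~ Lognormal(μ,σ) then ln T ~ Normal(μ,σ), so the p-quantile of ln T is μ + z_p·σ.
ln(2.8) = 1.03 and ln(5.1) = 1.629; z_{0.02} = -2.054, z_{0.5} = 0.
σ = (1.629 − 1.03)/(0 − (-2.054)) = 0.292.
μ = 1.03 − (-2.054)·0.292 = 1.629.
CV = √(exp(σ²)−1) = √(exp(0.0852)−1) = 0.298.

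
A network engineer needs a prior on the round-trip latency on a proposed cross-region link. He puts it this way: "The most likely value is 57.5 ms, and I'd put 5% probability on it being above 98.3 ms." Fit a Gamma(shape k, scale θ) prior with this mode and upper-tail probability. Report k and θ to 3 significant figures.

k ≈ 10.7, θ ≈ 5.92

Gamma(k,θ) with k>1 has mode (k−1)θ, so θ = 57.5/(k−1).
Need P(X < 98.3) = 0.95 with θ tied to k this way. Start at k = 2, θ = 57.5: P(X<98.3) ≈ 0.510.
Too low — raise k to concentrate. Iterating converges to k ≈ 10.7.
Then θ = 57.5/(10.7−1) ≈ 5.92.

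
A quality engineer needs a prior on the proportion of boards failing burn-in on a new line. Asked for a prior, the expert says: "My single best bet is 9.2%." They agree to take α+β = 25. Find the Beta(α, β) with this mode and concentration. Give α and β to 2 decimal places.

α = 3.12, β = 21.88

For α,β > 1 the Beta mode is (α−1)/(α+β−2). With α+β = 25, the mode is (α−1)/23.
Set (α−1)/23 = 0.092 → α = 1 + 0.092·23 = 3.12.
β = 25 − α = 21.88.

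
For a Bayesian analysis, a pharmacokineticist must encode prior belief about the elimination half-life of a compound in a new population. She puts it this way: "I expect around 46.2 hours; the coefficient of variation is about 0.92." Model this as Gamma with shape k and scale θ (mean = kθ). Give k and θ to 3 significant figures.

For Gamma(k, scale θ): mean = kθ, variance = kθ², so CV = 1/√k.
CV = 0.92, hence k = 1/CV² = 1.18.
Then θ = mean/k = 46.2/1.18 = 39.1.

k ≈ 1.18, θ ≈ 39.1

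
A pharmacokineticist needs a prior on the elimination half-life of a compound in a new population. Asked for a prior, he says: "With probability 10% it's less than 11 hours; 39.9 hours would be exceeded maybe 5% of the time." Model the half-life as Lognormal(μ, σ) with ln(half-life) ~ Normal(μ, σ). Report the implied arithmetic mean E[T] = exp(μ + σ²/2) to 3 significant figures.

E[T] ≈ 21.3 hours

If T ~ Lognormal(μ,σ) then ln T ~ Normal(μ,σ), so the p-quantile of ln T is μ + z_p·σ.
ln(11) = 2.398 and ln(39.9) = 3.686; z_{0.1} = -1.282, z_{0.95} = 1.645.
σ = (3.686 − 2.398)/(1.645 − (-1.282)) = 0.440.
μ = 2.398 − (-1.282)·0.440 = 2.962.
E[T] = exp(μ + σ²/2) = exp(2.962 + 0.0969) = 21.3 hours.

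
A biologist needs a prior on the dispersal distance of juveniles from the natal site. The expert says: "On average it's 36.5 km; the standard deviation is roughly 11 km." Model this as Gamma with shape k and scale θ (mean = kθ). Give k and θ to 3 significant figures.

For Gamma(k, scale θ): mean = kθ, variance = kθ², so CV = 1/√k.
CV = SD/mean = 11/36.5 = 0.3014, hence k = 1/CV² = 11.
Then θ = mean/k = 36.5/11 = 3.32.

k ≈ 11, θ ≈ 3.32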